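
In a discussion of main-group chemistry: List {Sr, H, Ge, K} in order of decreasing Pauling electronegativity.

H > Ge > Sr > K

H is in period 1, group 1; K is in period 4, group 1; Ge is in period 4, group 14; Sr is in period 5, group 2.
EN rises left→right (higher Z_eff, smaller atoms) and falls top→bottom (larger, more shielded atoms).
Here both period and group differ, so the two effects have to be weighed against each other.
Sr > K: the two effects oppose for this pair; the across-period effect wins (0.95 vs 0.82).
Ge > Sr: relative to Sr, both the across-period and down-group shifts push Ge's electronegativity up.
H > Ge: period and group pull opposite ways; the down-group shift dominates (2.20 vs 2.01).
Approximate values (Pauling): H 2.20, K 0.82, Ge 2.01, Sr 0.95.
So from highest to lowest: H > Ge > Sr > K.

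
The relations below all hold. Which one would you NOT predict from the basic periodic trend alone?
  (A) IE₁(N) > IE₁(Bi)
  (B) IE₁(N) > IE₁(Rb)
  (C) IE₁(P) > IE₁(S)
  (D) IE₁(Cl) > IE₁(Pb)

(C)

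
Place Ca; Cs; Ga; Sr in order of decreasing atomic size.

Atomic radius shrinks across a period as nuclear charge pulls the same shell inward, and grows down a group as new shells are added.
These span different periods and groups, so the two trends combine.
Ca > Ga: Ca lies to the left of Ga in period 4, so the across-period effect alone puts Ca larger.
Sr > Ca: Sr sits below Ca in group 2, so the down-group effect alone puts Sr larger.
Cs > Sr: both effects reinforce here, so Cs is clearly the larger of the two.
Approximate values (pm): Ca 171, Ga 124, Sr 185, Cs 232.
So from largest to smallest: Cs > Sr > Ca > Ga.

Cs, Sr, Ca, Ga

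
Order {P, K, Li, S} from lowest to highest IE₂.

P < S < K < Li

Consider each +1 ion: P⁺ still has 4 valence electrons; K⁺ is the bare [Ar] core; Li⁺ is the bare [He] core; S⁺ still has 5 valence electrons.
Core electrons are held far more tightly than valence electrons, so K and Li top the IE_2 order.
Valence configurations: P⁺ [Ne]3s²3p², S⁺ [Ne]3s²3p³.
Tabulated IE_2 (kJ/mol): P 1907, K 3052, Li 7298, S 2252.
So the second ionization energies run P < S < K < Li.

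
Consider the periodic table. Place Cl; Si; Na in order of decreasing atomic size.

Na is in period 3, group 1; Si is in period 3, group 14; Cl is in period 3, group 17.
Across a period the added protons contract the valence shell; down a group each new principal shell makes the atom larger.
All lie in period 3, so atomic radius increases right to left.
So from largest to smallest: Na > Si > Cl.

Na > Si > Cl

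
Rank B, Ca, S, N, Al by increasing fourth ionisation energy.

S, Ca, N, Al, B

IE_4 is the cost of taking one more electron from the +3 cation: B³⁺ is the bare [He] core; Ca³⁺ is already 1 electron into the core; S³⁺ still has 3 valence electrons; N³⁺ still has 2 valence electrons; Al³⁺ is the bare [Ne] core.
Usually core removal costs more than valence removal, but here the competition is close: a tightly held n=2 valence electron can cost more to remove than an n=3 core electron, so the actual values have to decide it.
Valence configurations: S³⁺ [Ne]3s²3p¹, N³⁺ [He]2s².
The numbers (kJ/mol): B 25026, Ca 6491, S 4556, N 7475, Al 11577.
Putting it together, IE_4: S < Ca < N < Al < B.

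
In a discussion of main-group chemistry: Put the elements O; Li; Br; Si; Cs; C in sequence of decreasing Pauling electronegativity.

O > Br > C > Si > Li > Cs

Electronegativity increases across a period and decreases down a group, tracking effective nuclear charge and atomic size.
These span different periods and groups, so the two trends combine.
Li > Cs: they share group 1; the group trend gives Li the larger value.
Si > Li: the two effects oppose for this pair; the across-period effect wins (1.90 vs 0.98).
C > Si: they share group 14; the group trend gives C the larger value.
Br > C: period and group pull opposite ways; the across-period shift dominates (2.96 vs 2.55).
O > Br: period and group pull opposite ways; the down-group shift dominates (3.44 vs 2.96).
For reference (Pauling): Li 0.98, C 2.55, O 3.44, Si 1.90, Br 2.96, Cs 0.79.
So from highest to lowest: O > Br > C > Si > Li > Cs.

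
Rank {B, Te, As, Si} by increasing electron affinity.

B is in period 2, group 13; Si is in period 3, group 14; As is in period 4, group 15; Te is in period 5, group 16.
Electron affinity generally becomes more exothermic across a period toward the halogens and less exothermic down a group.
A diagonal step moves right (one effect) and down (the opposite effect) at once.
As > B: the two effects oppose for this pair; the across-period effect wins (78 vs 27 kJ/mol).
Si > As: the two effects oppose for this pair; the down-group effect wins (134 vs 78 kJ/mol).
Te > Si: the two effects oppose for this pair; the across-period effect wins (190 vs 134 kJ/mol).
Tabulated electron affinity (kJ/mol): B 27, Si 134, As 78, Te 190.
So from lowest to highest: B < As < Si < Te.

B < As < Si < Te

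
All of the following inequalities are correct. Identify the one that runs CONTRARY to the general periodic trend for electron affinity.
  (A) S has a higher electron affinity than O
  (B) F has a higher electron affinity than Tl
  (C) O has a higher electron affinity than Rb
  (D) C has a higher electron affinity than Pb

The general trend: electron affinity increases across a period and decreases down a group.
(A) S (period 3, group 16) vs O (period 2, group 16): the stated order contradicts the simple trend.
(B) F (period 2, group 17) vs Tl (period 6, group 13): the stated order agrees with the simple trend.
(C) O (period 2, group 16) vs Rb (period 5, group 1): the stated order agrees with the simple trend.
(D) C (period 2, group 14) vs Pb (period 6, group 14): the stated order agrees with the simple trend.
The exception is (A): the compact 2p subshell of O repels the added electron more than S's larger 3p does.

(A)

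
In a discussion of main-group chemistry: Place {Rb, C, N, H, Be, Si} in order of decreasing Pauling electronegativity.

N, C, H, Si, Be, Rb

EN rises left→right (higher Z_eff, smaller atoms) and falls top→bottom (larger, more shielded atoms).
Here both period and group differ, so the two effects have to be weighed against each other.
Be > Rb: both effects reinforce here, so Be is clearly the higher of the two.
Si > Be: the two effects oppose for this pair; the across-period effect wins (1.90 vs 1.57).
H > Si: the two effects oppose for this pair; the down-group effect wins (2.20 vs 1.90).
C > H: period and group pull opposite ways; the across-period shift dominates (2.55 vs 2.20).
N > C: both are in period 2; the period trend gives N the larger value.
Approximate values (Pauling): H 2.20, Be 1.57, C 2.55, N 3.04, Si 1.90, Rb 0.82.
So from highest to lowest: N > C > H > Si > Be > Rb.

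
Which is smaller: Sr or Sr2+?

Forming Sr2+ removes 2 electrons from Sr. Fewer electrons for the same nuclear charge means less shielding and a higher Z_eff on the remaining electrons, and for main-group metals the entire outer shell is lost.
A cation is smaller than its parent atom: Sr2+ < Sr.

Sr2+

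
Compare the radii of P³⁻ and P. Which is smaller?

Forming P³⁻ adds 3 electrons to P. More electron–electron repulsion in the same shell, with unchanged nuclear charge, lets the cloud expand.
An anion is larger than its parent atom: P³⁻ > P.

P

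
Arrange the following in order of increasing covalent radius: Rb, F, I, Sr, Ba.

Moving right in a period, electrons are added to the same shell under a stronger nuclear pull, so atoms get smaller; moving down, a new shell is opened and atoms get larger.
Here both period and group differ, so the two effects have to be weighed against each other.
I > F: I sits below F in group 17, so the down-group effect alone puts I larger.
Sr > I: both are in period 5; the period trend gives Sr the larger value.
Ba > Sr: they share group 2; the group trend gives Ba the larger value.
Rb > Ba: the two effects oppose for this pair; the across-period effect wins (210 vs 196 pm).
For reference (pm): F 64, Rb 210, Sr 185, I 133, Ba 196.
So from smallest to largest: F < I < Sr < Ba < Rb.

F, I, Sr, Ba, Rb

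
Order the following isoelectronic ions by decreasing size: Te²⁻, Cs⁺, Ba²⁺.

All of these have 54 electrons, so size is governed by nuclear charge alone: the more protons, the stronger the pull on the same electron cloud, and the smaller the ion.
Nuclear charges: Ba²⁺ (Z=56), Cs⁺ (Z=55), Te²⁻ (Z=52).
Largest to smallest: Te²⁻ > Cs⁺ > Ba²⁺.

Te²⁻ > Cs⁺ > Ba²⁺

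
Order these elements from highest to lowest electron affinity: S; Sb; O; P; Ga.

S, O, Sb, P, Ga

O is in period 2, group 16; P is in period 3, group 15; S is in period 3, group 16; Ga is in period 4, group 13; Sb is in period 5, group 15.
Electron affinity generally becomes more exothermic across a period toward the halogens and less exothermic down a group.
These span different periods and groups, so the two trends combine.
P > Ga: both effects reinforce here, so P is clearly the higher of the two.
Sb > P: this pair runs against the simple trend — see the exception note.
O > Sb: both effects reinforce here, so O is clearly the higher of the two.
S > O: this pair runs against the simple trend — see the exception note.
Note the exception: Sb has a higher electron affinity than P, contrary to the simple trend — both are half-filled np³, but the pairing/repulsion penalty for the added electron shrinks as the p orbitals become larger and more diffuse down the group, and for Sb that outweighs the weaker nuclear attraction.
Note the exception: S has a higher electron affinity than O, contrary to the simple trend — the compact 2p subshell of O repels the added electron more than S's larger 3p does.
Tabulated electron affinity (kJ/mol): O 141, P 72, S 200, Ga 29, Sb 103.
So from highest to lowest: S > O > Sb > P > Ga.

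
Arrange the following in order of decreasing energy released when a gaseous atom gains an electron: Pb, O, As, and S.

S > O > As > Pb

Atoms with high Z_eff and room in the valence shell (especially the halogens) have the most exothermic electron affinities.
These span different periods and groups, so the two trends combine.
As > Pb: relative to Pb, both the across-period and down-group shifts push As's electron affinity up.
O > As: relative to As, both the across-period and down-group shifts push O's electron affinity up.
S > O: this pair runs against the simple trend — see the exception note.
Note the exception: S has a higher electron affinity than O, contrary to the simple trend — the compact 2p subshell of O repels the added electron more than S's larger 3p does.
For reference (kJ/mol): O 141, S 200, As 78, Pb 35.
So from highest to lowest: S > O > As > Pb.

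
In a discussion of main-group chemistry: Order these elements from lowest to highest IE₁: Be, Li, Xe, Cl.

Li, Be, Xe, Cl

IE₁ increases left→right with effective nuclear charge and decreases top→bottom as the valence shell moves farther out.
These span different periods and groups, so the two trends combine.
Be > Li: Be lies to the right of Li in period 2, so the across-period effect alone puts Be higher.
Xe > Be: period and group pull opposite ways; the across-period shift dominates (1170 vs 900 kJ/mol).
Cl > Xe: the two effects oppose for this pair; the down-group effect wins (1251 vs 1170 kJ/mol).
Approximate values (kJ/mol): Li 520, Be 900, Cl 1251, Xe 1170.
So from lowest to highest: Li < Be < Xe < Cl.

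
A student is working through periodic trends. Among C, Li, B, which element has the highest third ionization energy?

Li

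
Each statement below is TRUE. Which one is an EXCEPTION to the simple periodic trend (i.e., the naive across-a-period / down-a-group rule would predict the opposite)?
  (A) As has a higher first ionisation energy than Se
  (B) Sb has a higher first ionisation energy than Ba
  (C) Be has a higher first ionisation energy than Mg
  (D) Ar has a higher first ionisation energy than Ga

The general trend: first ionisation energy increases across a period and decreases down a group.
(A) As (period 4, group 15) vs Se (period 4, group 16): the stated order contradicts the simple trend.
(B) Sb (period 5, group 15) vs Ba (period 6, group 2): the stated order agrees with the simple trend.
(C) Be (period 2, group 2) vs Mg (period 3, group 2): the stated order agrees with the simple trend.
(D) Ar (period 3, group 18) vs Ga (period 4, group 13): the stated order agrees with the simple trend.
The exception is (A): Se (4p⁴) ionizes more easily than half-filled As (4p³).

(A)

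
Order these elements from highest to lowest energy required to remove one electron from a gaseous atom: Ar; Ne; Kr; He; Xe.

He, Ne, Ar, Kr, Xe

He is in period 1, group 18; Ne is in period 2, group 18; Ar is in period 3, group 18; Kr is in period 4, group 18; Xe is in period 5, group 18.
Across a period the outer electron is held more tightly (higher IE₁); down a group it sits in a higher shell, more shielded, and comes off more easily.
All are in group 18, so first ionization energy increases up the group.
So from highest to lowest: He > Ne > Ar > Kr > Xe.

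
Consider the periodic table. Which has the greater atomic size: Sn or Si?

Sn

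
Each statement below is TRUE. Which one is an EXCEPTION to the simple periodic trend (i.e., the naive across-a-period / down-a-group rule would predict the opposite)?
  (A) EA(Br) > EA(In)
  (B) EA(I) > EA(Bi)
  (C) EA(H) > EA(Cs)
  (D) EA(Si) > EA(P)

The general trend: electron affinity increases across a period and decreases down a group.
(A) Br (period 4, group 17) vs In (period 5, group 13): the stated order agrees with the simple trend.
(B) I (period 5, group 17) vs Bi (period 6, group 15): the stated order agrees with the simple trend.
(C) H (period 1, group 1) vs Cs (period 6, group 1): the stated order agrees with the simple trend.
(D) Si (period 3, group 14) vs P (period 3, group 15): the stated order contradicts the simple trend.
The exception is (D): adding an electron to P's half-filled 3p³ is unfavourable, so Si (3p²) has the more exothermic EA.

(D)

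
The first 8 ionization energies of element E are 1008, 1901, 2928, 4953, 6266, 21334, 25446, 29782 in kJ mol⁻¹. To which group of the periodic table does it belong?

Look for the largest jump between consecutive ionization energies: IE6/IE5 ≈ 3.4, far larger than any earlier ratio.
That jump marks the point where a core electron is being removed. So the atom has 5 valence electrons.
A main-group element with 5 valence electrons is in group 15.

Group 15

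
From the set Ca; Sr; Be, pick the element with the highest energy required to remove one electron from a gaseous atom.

Be is in period 2, group 2; Ca is in period 4, group 2; Sr is in period 5, group 2.
First ionization energy rises across a period (greater Z_eff holds electrons more tightly) and falls down a group (valence electrons are farther from the nucleus).
All are in group 2, so first ionization energy increases up the group.
The highest energy required to remove one electron from a gaseous atom among these belongs to Be.

Be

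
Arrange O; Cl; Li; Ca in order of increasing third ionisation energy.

Cl < Ca < O < Li

IE_3 is the cost of taking one more electron from the +2 cation: O²⁺ still has 4 valence electrons; Cl²⁺ still has 5 valence electrons; Li²⁺ is already 1 electron into the core; Ca²⁺ is the bare [Ar] core.
Usually core removal costs more than valence removal, but here the competition is close: a tightly held n=2 valence electron can cost more to remove than an n=3 core electron, so the actual values have to decide it.
Valence configurations: O²⁺ [He]2s²2p², Cl²⁺ [Ne]3s²3p³.
Tabulated IE_3 (kJ/mol): O 5300, Cl 3822, Li 11815, Ca 4912.
Hence IE_3: Cl < Ca < O < Li.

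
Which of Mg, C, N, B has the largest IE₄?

B

After 3 electrons have been removed, what remains? Mg³⁺ is already 1 electron into the core; C³⁺ still has 1 valence electron; N³⁺ still has 2 valence electrons; B³⁺ is the bare [He] core.
Breaking into a closed-shell core is much more expensive than removing a leftover valence electron — Mg and B have the largest IE_4 here.
Valence configurations: C³⁺ [He]2s¹, N³⁺ [He]2s².
The numbers (kJ/mol): Mg 10543, C 6223, N 7475, B 25026.
Hence IE_4: C < N < Mg < B.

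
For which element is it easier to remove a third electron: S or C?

The third ionization energy removes an electron from the +2 ion. For each element: S²⁺ still has 4 valence electrons; C²⁺ still has 2 valence electrons.
All are still removing valence electrons, so compare the +2 ions as you would atoms: IE_3 generally rises across a period (higher Z_eff) and falls down a group (larger shell), subject to the usual subshell exceptions.
Valence configurations: S²⁺ [Ne]3s²3p², C²⁺ [He]2s².
Tabulated IE_3 (kJ/mol): S 3357, C 4620.
Putting it together, IE_3: S < C.

S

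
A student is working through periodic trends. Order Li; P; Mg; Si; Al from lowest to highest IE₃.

Al < P < Si < Mg < Li

The third ionization energy removes an electron from the +2 ion. For each element: Li²⁺ is already 1 electron into the core; P²⁺ still has 3 valence electrons; Mg²⁺ is the bare [Ne] core; Si²⁺ still has 2 valence electrons; Al²⁺ still has 1 valence electron.
Breaking into a closed-shell core is much more expensive than removing a leftover valence electron — Mg and Li have the largest IE_3 here.
Valence configurations: P²⁺ [Ne]3s²3p¹, Si²⁺ [Ne]3s², Al²⁺ [Ne]3s¹.
P²⁺ loses a lone 3p electron whereas Si²⁺ must break into a filled 3s² pair, so IE_3(Si) > IE_3(P) even though P has the higher nuclear charge.
Tabulated IE_3 (kJ/mol): Li 11815, P 2914, Mg 7733, Si 3232, Al 2745.
Overall IE_3 order: Al < P < Si < Mg < Li.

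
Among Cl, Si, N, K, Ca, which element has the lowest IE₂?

Ca

After 1 electron has been removed, what remains? Cl⁺ still has 6 valence electrons; Si⁺ still has 3 valence electrons; N⁺ still has 4 valence electrons; K⁺ is the bare [Ar] core; Ca⁺ still has 1 valence electron.
Core electrons are held far more tightly than valence electrons, so K tops the IE_2 order.
Valence configurations: Cl⁺ [Ne]3s²3p⁴, Si⁺ [Ne]3s²3p¹, N⁺ [He]2s²2p², Ca⁺ [Ar]4s¹.
Tabulated IE_2 (kJ/mol): Cl 2298, Si 1577, N 2856, K 3052, Ca 1145.
Hence IE_2: Ca < Si < Cl < N < K.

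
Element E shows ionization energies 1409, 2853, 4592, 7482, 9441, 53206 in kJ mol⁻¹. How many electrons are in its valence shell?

Look for the largest jump between consecutive ionization energies: IE6/IE5 ≈ 5.6, far larger than any earlier ratio.
That jump marks the point where a core electron is being removed. So the atom has 5 valence electrons.

5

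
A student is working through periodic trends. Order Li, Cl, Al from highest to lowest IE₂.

After 1 electron has been removed, what remains? Li⁺ is the bare [He] core; Cl⁺ still has 6 valence electrons; Al⁺ still has 2 valence electrons.
Core electrons are held far more tightly than valence electrons, so Li tops the IE_2 order.
Valence configurations: Cl⁺ [Ne]3s²3p⁴, Al⁺ [Ne]3s².
The numbers (kJ/mol): Li 7298, Cl 2298, Al 1817.
Hence IE_2: Al < Cl < Li.

Li > Cl > Al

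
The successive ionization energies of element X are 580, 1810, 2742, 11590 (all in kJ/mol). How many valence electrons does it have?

3

Look for the largest jump between consecutive ionization energies: IE4/IE3 ≈ 4.2, far larger than any earlier ratio.
That jump marks the point where a core electron is being removed. So the atom has 3 valence electrons.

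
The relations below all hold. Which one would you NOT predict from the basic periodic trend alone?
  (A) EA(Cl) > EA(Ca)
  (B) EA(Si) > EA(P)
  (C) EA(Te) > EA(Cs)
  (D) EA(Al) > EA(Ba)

(B)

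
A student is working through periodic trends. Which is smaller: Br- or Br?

Forming Br- adds 1 electron to Br. More electron–electron repulsion in the same shell, with unchanged nuclear charge, lets the cloud expand.
An anion is larger than its parent atom: Br- > Br.

Br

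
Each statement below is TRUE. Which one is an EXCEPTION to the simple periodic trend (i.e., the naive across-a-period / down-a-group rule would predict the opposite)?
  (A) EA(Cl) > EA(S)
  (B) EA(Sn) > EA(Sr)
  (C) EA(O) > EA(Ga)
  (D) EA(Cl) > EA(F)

(D)

The general trend: electron affinity increases across a period and decreases down a group.
(A) Cl (period 3, group 17) vs S (period 3, group 16): the stated order agrees with the simple trend.
(B) Sn (period 5, group 14) vs Sr (period 5, group 2): the stated order agrees with the simple trend.
(C) O (period 2, group 16) vs Ga (period 4, group 13): the stated order agrees with the simple trend.
(D) Cl (period 3, group 17) vs F (period 2, group 17): the stated order contradicts the simple trend.
The exception is (D): F's small 2p subshell makes the incoming electron feel strong e⁻–e⁻ repulsion, so Cl actually releases more energy on gaining an electron.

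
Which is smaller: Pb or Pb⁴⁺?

Pb⁴⁺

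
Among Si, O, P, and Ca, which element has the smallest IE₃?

P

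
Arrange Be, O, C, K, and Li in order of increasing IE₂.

Be, C, K, O, Li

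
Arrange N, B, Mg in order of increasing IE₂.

IE_2 is the cost of taking one more electron from the +1 cation: N⁺ still has 4 valence electrons; B⁺ still has 2 valence electrons; Mg⁺ still has 1 valence electron.
All are still removing valence electrons, so compare the +1 ions as you would atoms: IE_2 generally rises across a period (higher Z_eff) and falls down a group (larger shell), subject to the usual subshell exceptions.
Valence configurations: N⁺ [He]2s²2p², B⁺ [He]2s², Mg⁺ [Ne]3s¹.
The numbers (kJ/mol): N 2856, B 2427, Mg 1451.
Putting it together, IE_2: Mg < B < N.

Mg, B, N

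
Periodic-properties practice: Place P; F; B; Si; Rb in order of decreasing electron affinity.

F, Si, P, Rb, B

B is in period 2, group 13; F is in period 2, group 17; Si is in period 3, group 14; P is in period 3, group 15; Rb is in period 5, group 1.
EA tends to increase across a period and decrease down a group, though the pattern is less regular than for IE or radius.
These span different periods and groups, so the two trends combine.
Rb > B: this pair runs against the simple trend — see the exception note.
P > Rb: both effects reinforce here, so P is clearly the higher of the two.
Si > P: this pair runs against the simple trend — see the exception note.
F > Si: relative to Si, both the across-period and down-group shifts push F's electron affinity up.
Note the exception: Rb has a higher electron affinity than B, contrary to the simple trend — B's ns²np¹ configuration gives only a small electron affinity — the sparsely filled np subshell binds an added electron weakly.
Note the exception: Si has a higher electron affinity than P, contrary to the simple trend — adding an electron to P's half-filled 3p³ is unfavourable, so Si (3p²) has the more exothermic EA.
For reference (kJ/mol): B 27, F 328, Si 134, P 72, Rb 47.
So from highest to lowest: F > Si > P > Rb > B.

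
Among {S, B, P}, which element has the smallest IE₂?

P

IE_2 is the cost of taking one more electron from the +1 cation: S⁺ still has 5 valence electrons; B⁺ still has 2 valence electrons; P⁺ still has 4 valence electrons.
All are still removing valence electrons, so compare the +1 ions as you would atoms: IE_2 generally rises across a period (higher Z_eff) and falls down a group (larger shell), subject to the usual subshell exceptions.
Valence configurations: S⁺ [Ne]3s²3p³, B⁺ [He]2s², P⁺ [Ne]3s²3p².
Approximate IE_2 values (kJ/mol): S 2252, B 2427, P 1907.
Putting it together, IE_2: P < S < B.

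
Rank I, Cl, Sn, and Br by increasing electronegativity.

Sn, I, Br, Cl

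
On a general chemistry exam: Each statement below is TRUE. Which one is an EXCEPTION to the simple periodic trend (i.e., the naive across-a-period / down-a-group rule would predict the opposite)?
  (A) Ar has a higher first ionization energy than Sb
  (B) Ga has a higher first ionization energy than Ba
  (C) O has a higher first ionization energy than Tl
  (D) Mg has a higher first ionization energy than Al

(D)

The general trend: first ionization energy increases across a period and decreases down a group.
(A) Ar (period 3, group 18) vs Sb (period 5, group 15): the stated order agrees with the simple trend.
(B) Ga (period 4, group 13) vs Ba (period 6, group 2): the stated order agrees with the simple trend.
(C) O (period 2, group 16) vs Tl (period 6, group 13): the stated order agrees with the simple trend.
(D) Mg (period 3, group 2) vs Al (period 3, group 13): the stated order contradicts the simple trend.
The exception is (D): Al's single 3p electron is easier to remove than one from Mg's filled 3s².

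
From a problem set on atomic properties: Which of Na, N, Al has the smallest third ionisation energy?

The third ionization energy removes an electron from the +2 ion. For each element: Na²⁺ is already 1 electron into the core; N²⁺ still has 3 valence electrons; Al²⁺ still has 1 valence electron.
Breaking into a closed-shell core is much more expensive than removing a leftover valence electron — Na has the largest IE_3 here.
Valence configurations: N²⁺ [He]2s²2p¹, Al²⁺ [Ne]3s¹.
Tabulated IE_3 (kJ/mol): Na 6910, N 4578, Al 2745.
Hence IE_3: Al < N < Na.

Al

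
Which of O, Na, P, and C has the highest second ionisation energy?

IE_2 is the cost of taking one more electron from the +1 cation: O⁺ still has 5 valence electrons; Na⁺ is the bare [Ne] core; P⁺ still has 4 valence electrons; C⁺ still has 3 valence electrons.
Breaking into a closed-shell core is much more expensive than removing a leftover valence electron — Na has the largest IE_2 here.
Valence configurations: O⁺ [He]2s²2p³, P⁺ [Ne]3s²3p², C⁺ [He]2s²2p¹.
Approximate IE_2 values (kJ/mol): O 3388, Na 4562, P 1907, C 2353.
Putting it together, IE_2: P < C < O < Na.

Na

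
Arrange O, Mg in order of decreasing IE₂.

O, Mg

IE_2 is the cost of taking one more electron from the +1 cation: O⁺ still has 5 valence electrons; Mg⁺ still has 1 valence electron.
All are still removing valence electrons, so compare the +1 ions as you would atoms: IE_2 generally rises across a period (higher Z_eff) and falls down a group (larger shell), subject to the usual subshell exceptions.
Valence configurations: O⁺ [He]2s²2p³, Mg⁺ [Ne]3s¹.
Tabulated IE_2 (kJ/mol): O 3388, Mg 1451.
So the second ionization energies run Mg < O.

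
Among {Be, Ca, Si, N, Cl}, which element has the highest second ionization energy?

IE_2 is the cost of taking one more electron from the +1 cation: Be⁺ still has 1 valence electron; Ca⁺ still has 1 valence electron; Si⁺ still has 3 valence electrons; N⁺ still has 4 valence electrons; Cl⁺ still has 6 valence electrons.
All are still removing valence electrons, so compare the +1 ions as you would atoms: IE_2 generally rises across a period (higher Z_eff) and falls down a group (larger shell), subject to the usual subshell exceptions.
Valence configurations: Be⁺ [He]2s¹, Ca⁺ [Ar]4s¹, Si⁺ [Ne]3s²3p¹, N⁺ [He]2s²2p², Cl⁺ [Ne]3s²3p⁴.
The numbers (kJ/mol): Be 1757, Ca 1145, Si 1577, N 2856, Cl 2298.
So the second ionization energies run Ca < Si < Be < Cl < N.

N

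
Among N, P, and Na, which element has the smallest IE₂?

Consider each +1 ion: N⁺ still has 4 valence electrons; P⁺ still has 4 valence electrons; Na⁺ is the bare [Ne] core.
Breaking into a closed-shell core is much more expensive than removing a leftover valence electron — Na has the largest IE_2 here.
Valence configurations: N⁺ [He]2s²2p², P⁺ [Ne]3s²3p².
Tabulated IE_2 (kJ/mol): N 2856, P 1907, Na 4562.
Overall IE_2 order: P < N < Na.

P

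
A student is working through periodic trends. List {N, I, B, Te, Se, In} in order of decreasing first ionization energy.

N > I > Se > Te > B > In

IE₁ increases left→right with effective nuclear charge and decreases top→bottom as the valence shell moves farther out.
Neither a single period nor a single group — weigh both effects.
B > In: B sits above In in group 13, so the down-group effect alone puts B higher.
Te > B: period and group pull opposite ways; the across-period shift dominates (869 vs 801 kJ/mol).
Se > Te: they share group 16; the group trend gives Se the larger value.
I > Se: period and group pull opposite ways; the across-period shift dominates (1008 vs 941 kJ/mol).
N > I: period and group pull opposite ways; the down-group shift dominates (1402 vs 1008 kJ/mol).
Tabulated first ionization energy (kJ/mol): B 801, N 1402, Se 941, In 558, Te 869, I 1008.
So from highest to lowest: N > I > Se > Te > B > In.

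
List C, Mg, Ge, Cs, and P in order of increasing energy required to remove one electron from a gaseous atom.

Cs < Mg < Ge < P < C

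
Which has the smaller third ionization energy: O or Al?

Al

IE_3 is the cost of taking one more electron from the +2 cation: O²⁺ still has 4 valence electrons; Al²⁺ still has 1 valence electron.
All are still removing valence electrons, so compare the +2 ions as you would atoms: IE_3 generally rises across a period (higher Z_eff) and falls down a group (larger shell), subject to the usual subshell exceptions.
Valence configurations: O²⁺ [He]2s²2p², Al²⁺ [Ne]3s¹.
The numbers (kJ/mol): O 5300, Al 2745.
Overall IE_3 order: Al < O.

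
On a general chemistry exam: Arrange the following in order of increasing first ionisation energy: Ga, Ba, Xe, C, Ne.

Ba < Ga < C < Xe < Ne

First ionization energy rises across a period (greater Z_eff holds electrons more tightly) and falls down a group (valence electrons are farther from the nucleus).
Here both period and group differ, so the two effects have to be weighed against each other.
Ga > Ba: relative to Ba, both the across-period and down-group shifts push Ga's first ionization energy up.
C > Ga: both effects reinforce here, so C is clearly the higher of the two.
Xe > C: the two effects oppose for this pair; the across-period effect wins (1170 vs 1086 kJ/mol).
Ne > Xe: they share group 18; the group trend gives Ne the larger value.
For reference (kJ/mol): C 1086, Ne 2081, Ga 579, Xe 1170, Ba 503.
So from lowest to highest: Ba < Ga < C < Xe < Ne.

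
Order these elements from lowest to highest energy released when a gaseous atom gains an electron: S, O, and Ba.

Ba < O < S

O is in period 2, group 16; S is in period 3, group 16; Ba is in period 6, group 2.
EA tends to increase across a period and decrease down a group, though the pattern is less regular than for IE or radius.
Neither a single period nor a single group — weigh both effects.
O > Ba: relative to Ba, both the across-period and down-group shifts push O's electron affinity up.
S > O: this pair runs against the simple trend — see the exception note.
Note the exception: S has a higher electron affinity than O, contrary to the simple trend — the compact 2p subshell of O repels the added electron more than S's larger 3p does.
For reference (kJ/mol): O 141, S 200, Ba 14.
So from lowest to highest: Ba < O < S.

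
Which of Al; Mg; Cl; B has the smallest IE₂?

Mg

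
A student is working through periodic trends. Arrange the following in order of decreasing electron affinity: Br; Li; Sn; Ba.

Br > Sn > Li > Ba

Li is in period 2, group 1; Br is in period 4, group 17; Sn is in period 5, group 14; Ba is in period 6, group 2.
EA tends to increase across a period and decrease down a group, though the pattern is less regular than for IE or radius.
Here both period and group differ, so the two effects have to be weighed against each other.
Li > Ba: period and group pull opposite ways; the down-group shift dominates (60 vs 14 kJ/mol).
Sn > Li: period and group pull opposite ways; the across-period shift dominates (107 vs 60 kJ/mol).
Br > Sn: relative to Sn, both the across-period and down-group shifts push Br's electron affinity up.
Approximate values (kJ/mol): Li 60, Br 325, Sn 107, Ba 14.
So from highest to lowest: Br > Sn > Li > Ba.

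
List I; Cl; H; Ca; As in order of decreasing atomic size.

H is in period 1, group 1; Cl is in period 3, group 17; Ca is in period 4, group 2; As is in period 4, group 15; I is in period 5, group 17.
Atomic radius shrinks across a period as nuclear charge pulls the same shell inward, and grows down a group as new shells are added.
Here both period and group differ, so the two effects have to be weighed against each other.
Cl > H: the two effects oppose for this pair; the down-group effect wins (99 vs 32 pm).
As > Cl: relative to Cl, both the across-period and down-group shifts push As's atomic radius up.
I > As: the two effects oppose for this pair; the down-group effect wins (133 vs 121 pm).
Ca > I: the two effects oppose for this pair; the across-period effect wins (171 vs 133 pm).
For reference (pm): H 32, Cl 99, Ca 171, As 121, I 133.
So from largest to smallest: Ca > I > As > Cl > H.

Ca, I, As, Cl, H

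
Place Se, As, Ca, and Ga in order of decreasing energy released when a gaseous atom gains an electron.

Se > As > Ga > Ca

Electron affinity generally becomes more exothermic across a period toward the halogens and less exothermic down a group.
All lie in period 4, so electron affinity increases left to right.
So from highest to lowest: Se > As > Ga > Ca.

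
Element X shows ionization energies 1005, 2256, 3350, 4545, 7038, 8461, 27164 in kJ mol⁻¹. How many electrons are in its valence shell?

Look for the largest jump between consecutive ionization energies: IE7/IE6 ≈ 3.2, far larger than any earlier ratio.
That jump marks the point where a core electron is being removed. So the atom has 6 valence electrons.

6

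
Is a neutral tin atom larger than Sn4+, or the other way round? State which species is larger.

Sn

Forming Sn4+ removes 4 electrons from Sn. Fewer electrons for the same nuclear charge means less shielding and a higher Z_eff on the remaining electrons.
A cation is smaller than its parent atom: Sn4+ < Sn.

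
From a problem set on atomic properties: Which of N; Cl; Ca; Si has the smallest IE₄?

Si

IE_4 is the cost of taking one more electron from the +3 cation: N³⁺ still has 2 valence electrons; Cl³⁺ still has 4 valence electrons; Ca³⁺ is already 1 electron into the core; Si³⁺ still has 1 valence electron.
Usually core removal costs more than valence removal, but here the competition is close: a tightly held n=2 valence electron can cost more to remove than an n=3 core electron, so the actual values have to decide it.
Valence configurations: N³⁺ [He]2s², Cl³⁺ [Ne]3s²3p², Si³⁺ [Ne]3s¹.
Tabulated IE_4 (kJ/mol): N 7475, Cl 5159, Ca 6491, Si 4356.
Hence IE_4: Si < Cl < Ca < N.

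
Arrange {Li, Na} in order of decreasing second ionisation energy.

Li > Na

The second ionization energy removes an electron from the +1 ion. For each element: Li⁺ is the bare [He] core; Na⁺ is the bare [Ne] core.
All of these are removing an electron from a noble-gas core or deeper; the smaller core (lower principal quantum number) is held far more tightly, and within a period the higher nuclear charge binds the same core more tightly.
The numbers (kJ/mol): Li 7298, Na 4562.
So the second ionization energies run Na < Li.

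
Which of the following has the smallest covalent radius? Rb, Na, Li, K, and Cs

Radius decreases left→right (rising Z_eff, same n) and increases top→bottom (higher n).
All are in group 1, so atomic radius increases down the group.
The smallest covalent radius among these belongs to Li.

Li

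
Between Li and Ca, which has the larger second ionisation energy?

Li

After 1 electron has been removed, what remains? Li⁺ is the bare [He] core; Ca⁺ still has 1 valence electron.
Breaking into a closed-shell core is much more expensive than removing a leftover valence electron — Li has the largest IE_2 here.
Tabulated IE_2 (kJ/mol): Li 7298, Ca 1145.
So the second ionization energies run Ca < Li.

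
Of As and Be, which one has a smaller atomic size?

Atomic radius shrinks across a period as nuclear charge pulls the same shell inward, and grows down a group as new shells are added.
Neither a single period nor a single group — weigh both effects.
As > Be: the two effects oppose for this pair; the down-group effect wins (121 vs 102 pm).
Tabulated atomic radius (pm): Be 102, As 121.
So Be has the smaller atomic size (Be < As).

Be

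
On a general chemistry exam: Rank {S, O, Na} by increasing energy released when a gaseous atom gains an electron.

O is in period 2, group 16; Na is in period 3, group 1; S is in period 3, group 16.
EA tends to increase across a period and decrease down a group, though the pattern is less regular than for IE or radius.
Here both period and group differ, so the two effects have to be weighed against each other.
O > Na: relative to Na, both the across-period and down-group shifts push O's electron affinity up.
S > O: this pair runs against the simple trend — see the exception note.
Note the exception: S has a higher electron affinity than O, contrary to the simple trend — the compact 2p subshell of O repels the added electron more than S's larger 3p does.
For reference (kJ/mol): O 141, Na 53, S 200.
So from lowest to highest: Na < O < S.

Na < O < S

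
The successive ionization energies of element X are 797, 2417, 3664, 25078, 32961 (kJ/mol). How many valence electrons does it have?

Look for the largest jump between consecutive ionization energies: IE4/IE3 ≈ 6.8, far larger than any earlier ratio.
That jump marks the point where a core electron is being removed. So the atom has 3 valence electrons.

3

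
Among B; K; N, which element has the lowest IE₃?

B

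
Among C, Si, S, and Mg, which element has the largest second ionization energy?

C

The second ionization energy removes an electron from the +1 ion. For each element: C⁺ still has 3 valence electrons; Si⁺ still has 3 valence electrons; S⁺ still has 5 valence electrons; Mg⁺ still has 1 valence electron.
All are still removing valence electrons, so compare the +1 ions as you would atoms: IE_2 generally rises across a period (higher Z_eff) and falls down a group (larger shell), subject to the usual subshell exceptions.
Valence configurations: C⁺ [He]2s²2p¹, Si⁺ [Ne]3s²3p¹, S⁺ [Ne]3s²3p³, Mg⁺ [Ne]3s¹.
Approximate IE_2 values (kJ/mol): C 2353, Si 1577, S 2252, Mg 1451.
Putting it together, IE_2: Mg < Si < S < C.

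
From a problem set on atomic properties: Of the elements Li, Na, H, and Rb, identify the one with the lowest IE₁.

Rb

H is in period 1, group 1; Li is in period 2, group 1; Na is in period 3, group 1; Rb is in period 5, group 1.
First ionization energy rises across a period (greater Z_eff holds electrons more tightly) and falls down a group (valence electrons are farther from the nucleus).
All are in group 1, so first ionization energy increases up the group.
The lowest IE₁ among these belongs to Rb.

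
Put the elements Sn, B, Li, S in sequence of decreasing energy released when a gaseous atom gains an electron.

Li is in period 2, group 1; B is in period 2, group 13; S is in period 3, group 16; Sn is in period 5, group 14.
Adding an electron releases more energy for atoms nearer the top right (short of the noble gases).
Here both period and group differ, so the two effects have to be weighed against each other.
Li > B: this pair runs against the simple trend — see the exception note.
Sn > Li: the two effects oppose for this pair; the across-period effect wins (107 vs 60 kJ/mol).
S > Sn: relative to Sn, both the across-period and down-group shifts push S's electron affinity up.
Note the exception: Li has a higher electron affinity than B, contrary to the simple trend — B's ns²np¹ configuration gives only a small electron affinity — the sparsely filled np subshell binds an added electron weakly.
Tabulated electron affinity (kJ/mol): Li 60, B 27, S 200, Sn 107.
So from highest to lowest: S > Sn > Li > B.

S > Sn > Li > B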